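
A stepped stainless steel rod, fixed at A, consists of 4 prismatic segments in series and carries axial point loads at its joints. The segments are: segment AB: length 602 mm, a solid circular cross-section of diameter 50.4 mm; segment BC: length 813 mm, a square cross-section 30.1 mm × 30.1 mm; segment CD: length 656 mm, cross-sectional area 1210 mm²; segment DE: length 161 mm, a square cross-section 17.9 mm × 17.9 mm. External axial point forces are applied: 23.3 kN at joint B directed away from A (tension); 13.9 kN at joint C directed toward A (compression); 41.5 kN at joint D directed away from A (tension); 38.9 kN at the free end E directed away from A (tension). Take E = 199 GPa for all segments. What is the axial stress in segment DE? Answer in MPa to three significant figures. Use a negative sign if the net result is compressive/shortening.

Internal axial forces (sectioning from the free end, tension +): N_DE = 38.9 kN, N_CD = 80.4 kN, N_BC = 66.5 kN, N_AB = 89.8 kN.
A_DE = 320.4 mm².
σ_DE = N_DE/A_DE = 38900/320.4 = 121.4 MPa.

121 MPa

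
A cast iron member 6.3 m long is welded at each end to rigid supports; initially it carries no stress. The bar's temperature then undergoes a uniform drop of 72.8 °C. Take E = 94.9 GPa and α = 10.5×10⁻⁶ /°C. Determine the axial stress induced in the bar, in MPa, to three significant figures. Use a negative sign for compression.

Free thermal expansion αLΔT = 10.5e-6 · 6300 · -72.8 = -4.816 mm.
The walls impose strain ε = −(-4.816)/6300 = 7.6440e-04; σ = Eε = 94900 · 7.6440e-04 = 72.54 MPa.

72.5 MPa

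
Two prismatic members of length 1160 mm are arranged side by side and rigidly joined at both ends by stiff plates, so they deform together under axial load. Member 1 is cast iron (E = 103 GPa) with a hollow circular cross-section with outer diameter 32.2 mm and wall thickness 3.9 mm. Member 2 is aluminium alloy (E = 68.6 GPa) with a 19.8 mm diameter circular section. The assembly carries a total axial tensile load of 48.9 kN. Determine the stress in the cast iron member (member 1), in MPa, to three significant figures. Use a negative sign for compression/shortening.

A_1 = 346.7 mm².
A_2 = 307.9 mm².
Equal strain + equilibrium ⇒ each member carries load in proportion to AE: A₁E₁ = 35710000 N, A₂E₂ = 21120000 N, ΣAE = 56840000 N.
σ₁ = P·E₁/ΣAE = 48900·103000/56840000 = 88.62 MPa.

88.6 MPa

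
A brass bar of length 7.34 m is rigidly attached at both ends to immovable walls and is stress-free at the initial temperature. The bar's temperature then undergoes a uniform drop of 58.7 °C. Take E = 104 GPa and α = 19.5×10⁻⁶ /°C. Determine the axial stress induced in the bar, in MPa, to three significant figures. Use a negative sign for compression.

119 MPa

Free thermal expansion αLΔT = 19.5e-6 · 7340 · -58.7 = -8.402 mm.
The walls impose strain ε = −(-8.402)/7340 = 1.1446e-03; σ = Eε = 104000 · 1.1446e-03 = 119 MPa.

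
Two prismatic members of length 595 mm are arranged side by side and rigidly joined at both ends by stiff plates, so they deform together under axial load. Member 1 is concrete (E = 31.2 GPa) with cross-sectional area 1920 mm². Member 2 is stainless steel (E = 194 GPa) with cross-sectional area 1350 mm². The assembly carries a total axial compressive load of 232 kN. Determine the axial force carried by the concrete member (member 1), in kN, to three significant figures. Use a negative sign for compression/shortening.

-43.2 kN

Equal strain + equilibrium ⇒ each member carries load in proportion to AE: A₁E₁ = 59900000 N, A₂E₂ = 261900000 N, ΣAE = 321800000 N.
F₁ = P·A₁E₁/ΣAE = -232000·59900000/321800000 = -43190 N.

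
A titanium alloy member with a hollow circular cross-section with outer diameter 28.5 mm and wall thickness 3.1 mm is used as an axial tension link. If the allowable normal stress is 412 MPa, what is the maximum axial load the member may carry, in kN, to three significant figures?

102 kN

A = 247.4 mm².
P_max = σ_allow · A = 412 · 247.4 = 101900 N = 101.9 kN.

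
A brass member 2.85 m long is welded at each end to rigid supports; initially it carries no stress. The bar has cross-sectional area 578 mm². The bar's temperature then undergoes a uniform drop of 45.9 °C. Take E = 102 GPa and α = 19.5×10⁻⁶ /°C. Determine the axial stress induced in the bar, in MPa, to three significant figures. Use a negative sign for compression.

Free thermal expansion αLΔT = 19.5e-6 · 2850 · -45.9 = -2.551 mm.
The walls impose strain ε = −(-2.551)/2850 = 8.9505e-04; σ = Eε = 102000 · 8.9505e-04 = 91.3 MPa.

91.3 MPa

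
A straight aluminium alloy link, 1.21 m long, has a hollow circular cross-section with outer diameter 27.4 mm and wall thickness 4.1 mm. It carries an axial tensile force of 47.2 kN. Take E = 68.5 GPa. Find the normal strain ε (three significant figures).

A = 300.1 mm².
σ = N/A = 157.3 MPa; ε = σ/E = 157.3/68500 = 2.296e-03.

0.00230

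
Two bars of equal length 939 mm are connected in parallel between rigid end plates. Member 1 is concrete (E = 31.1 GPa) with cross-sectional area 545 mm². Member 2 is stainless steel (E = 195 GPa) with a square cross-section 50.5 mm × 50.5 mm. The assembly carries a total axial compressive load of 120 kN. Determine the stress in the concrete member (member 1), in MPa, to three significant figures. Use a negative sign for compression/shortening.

-7.26 MPa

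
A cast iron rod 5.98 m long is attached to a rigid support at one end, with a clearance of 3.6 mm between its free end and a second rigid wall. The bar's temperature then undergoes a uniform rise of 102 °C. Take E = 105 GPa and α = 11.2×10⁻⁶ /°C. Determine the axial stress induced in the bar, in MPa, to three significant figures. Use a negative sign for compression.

Free thermal expansion αLΔT = 11.2e-6 · 5980 · 102 = 6.832 mm.
The walls engage after the gap closes; constrained expansion = 6.832 − 3.6 = 3.232 mm.
The walls impose strain ε = −(3.232)/5980 = -5.4039e-04; σ = Eε = 105000 · -5.4039e-04 = -56.74 MPa.

-56.7 MPa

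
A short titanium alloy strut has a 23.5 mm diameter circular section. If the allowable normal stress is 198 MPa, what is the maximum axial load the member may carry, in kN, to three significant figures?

A = 433.7 mm².
P_max = σ_allow · A = 198 · 433.7 = 85880 N = 85.88 kN.

85.9 kN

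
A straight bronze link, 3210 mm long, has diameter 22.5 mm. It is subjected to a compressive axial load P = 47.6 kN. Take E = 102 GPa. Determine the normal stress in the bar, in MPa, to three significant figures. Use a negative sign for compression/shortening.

A = 397.6 mm².
σ = N/A = -47600/397.6 = -119.7 MPa.

-120 MPa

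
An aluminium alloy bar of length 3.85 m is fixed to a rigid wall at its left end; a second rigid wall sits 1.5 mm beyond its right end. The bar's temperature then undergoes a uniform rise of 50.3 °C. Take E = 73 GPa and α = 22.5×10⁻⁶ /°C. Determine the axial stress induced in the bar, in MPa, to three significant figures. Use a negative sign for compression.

Free thermal expansion αLΔT = 22.5e-6 · 3850 · 50.3 = 4.357 mm.
The walls engage after the gap closes; constrained expansion = 4.357 − 1.5 = 2.857 mm.
The walls impose strain ε = −(2.857)/3850 = -7.4214e-04; σ = Eε = 73000 · -7.4214e-04 = -54.18 MPa.

-54.2 MPa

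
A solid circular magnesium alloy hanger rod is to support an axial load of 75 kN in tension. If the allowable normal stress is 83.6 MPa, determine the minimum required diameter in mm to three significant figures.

33.8 mm

Required area A ≥ P/σ_allow = 75000/83.6 = 897.1 mm².
For a solid circular section, d ≥ √(4A/π) = 33.8 mm.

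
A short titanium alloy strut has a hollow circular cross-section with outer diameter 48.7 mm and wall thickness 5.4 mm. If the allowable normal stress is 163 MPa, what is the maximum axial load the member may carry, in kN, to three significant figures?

120 kN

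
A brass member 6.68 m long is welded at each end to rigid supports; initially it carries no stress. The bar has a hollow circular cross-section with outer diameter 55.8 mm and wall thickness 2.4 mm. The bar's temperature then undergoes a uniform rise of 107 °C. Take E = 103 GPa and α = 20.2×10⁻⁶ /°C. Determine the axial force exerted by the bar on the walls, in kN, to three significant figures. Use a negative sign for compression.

Free thermal expansion αLΔT = 20.2e-6 · 6680 · 107 = 14.44 mm.
The walls impose strain ε = −(14.44)/6680 = -2.1614e-03; σ = Eε = 103000 · -2.1614e-03 = -222.6 MPa.
Wall reaction R = σ·A = -222.6·402.6 = -89630 N = -89.63 kN.

-89.6 kN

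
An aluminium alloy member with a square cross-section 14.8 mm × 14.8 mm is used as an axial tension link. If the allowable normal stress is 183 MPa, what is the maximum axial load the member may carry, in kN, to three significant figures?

40.1 kN

A = 219 mm².
P_max = σ_allow · A = 183 · 219 = 40080 N = 40.08 kN.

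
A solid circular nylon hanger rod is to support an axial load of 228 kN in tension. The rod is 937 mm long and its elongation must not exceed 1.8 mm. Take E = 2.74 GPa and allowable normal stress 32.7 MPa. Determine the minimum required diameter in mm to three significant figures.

Required area A ≥ P/σ_allow = 228000/32.7 = 6972 mm².
For a solid circular section, d ≥ √(4A/π) = 94.22 mm.
Elongation limit: A ≥ PL/(Eδ_allow) = 228000·937/(2740·1.8) = 43320 mm² ⇒ d ≥ 234.8 mm.
The elongation limit governs.

235 mm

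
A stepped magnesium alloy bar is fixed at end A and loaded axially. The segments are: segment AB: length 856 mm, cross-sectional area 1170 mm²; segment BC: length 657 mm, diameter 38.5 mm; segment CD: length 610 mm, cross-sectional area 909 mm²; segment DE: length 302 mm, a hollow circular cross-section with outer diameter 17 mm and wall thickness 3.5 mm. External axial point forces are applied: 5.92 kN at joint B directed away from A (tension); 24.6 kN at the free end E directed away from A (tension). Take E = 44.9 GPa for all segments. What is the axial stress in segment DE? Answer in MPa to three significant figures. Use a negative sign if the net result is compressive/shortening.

166 MPa

Internal axial forces (sectioning from the free end, tension +): N_DE = 24.6 kN, N_CD = 24.6 kN, N_BC = 24.6 kN, N_AB = 30.52 kN.
A_DE = 148.4 mm².
σ_DE = N_DE/A_DE = 24600/148.4 = 165.7 MPa.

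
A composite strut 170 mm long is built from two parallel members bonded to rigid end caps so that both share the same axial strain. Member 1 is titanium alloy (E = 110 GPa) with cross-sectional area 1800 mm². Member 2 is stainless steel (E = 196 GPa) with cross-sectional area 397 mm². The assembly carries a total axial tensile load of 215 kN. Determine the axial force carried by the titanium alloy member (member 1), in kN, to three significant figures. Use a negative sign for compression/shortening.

Equal strain + equilibrium ⇒ each member carries load in proportion to AE: A₁E₁ = 198000000 N, A₂E₂ = 77810000 N, ΣAE = 275800000 N.
F₁ = P·A₁E₁/ΣAE = 215000·198000000/275800000 = 154300 N.

154 kN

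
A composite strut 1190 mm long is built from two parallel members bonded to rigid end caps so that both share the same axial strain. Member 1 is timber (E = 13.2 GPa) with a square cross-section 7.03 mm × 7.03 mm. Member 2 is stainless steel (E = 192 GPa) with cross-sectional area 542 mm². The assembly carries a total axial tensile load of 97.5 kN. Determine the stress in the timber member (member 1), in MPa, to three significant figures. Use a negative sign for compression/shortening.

A_1 = 49.42 mm².
Equal strain + equilibrium ⇒ each member carries load in proportion to AE: A₁E₁ = 652400 N, A₂E₂ = 104100000 N, ΣAE = 104700000 N.
σ₁ = P·E₁/ΣAE = 97500·13200/104700000 = 12.29 MPa.

12.3 MPa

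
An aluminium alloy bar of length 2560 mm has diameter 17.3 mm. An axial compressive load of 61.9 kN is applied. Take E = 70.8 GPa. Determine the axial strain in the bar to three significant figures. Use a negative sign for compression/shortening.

A = 235.1 mm².
σ = N/A = -263.3 MPa; ε = σ/E = -263.3/70800 = -3.719e-03.

-0.00372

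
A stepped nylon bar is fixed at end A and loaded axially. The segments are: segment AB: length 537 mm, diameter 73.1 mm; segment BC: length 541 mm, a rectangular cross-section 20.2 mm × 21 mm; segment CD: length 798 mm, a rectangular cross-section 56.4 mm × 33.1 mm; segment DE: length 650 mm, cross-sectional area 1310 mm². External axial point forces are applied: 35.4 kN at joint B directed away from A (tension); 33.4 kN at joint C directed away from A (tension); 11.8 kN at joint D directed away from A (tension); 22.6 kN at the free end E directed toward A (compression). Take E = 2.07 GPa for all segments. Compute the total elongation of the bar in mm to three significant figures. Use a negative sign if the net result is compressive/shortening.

Internal axial forces (sectioning from the free end, tension +): N_DE = -22.6 kN, N_CD = -10.8 kN, N_BC = 22.6 kN, N_AB = 58 kN.
A_AB = 4197 mm².
A_BC = 424.2 mm².
A_CD = 1867 mm².
δ_AB = 58000·537/(4197·2070) = 3.585 mm
δ_BC = 22600·541/(424.2·2070) = 13.92 mm
δ_CD = -10800·798/(1867·2070) = -2.23 mm
δ_DE = -22600·650/(1310·2070) = -5.417 mm
δ = Σδ_i = 9.862 mm.

9.86 mm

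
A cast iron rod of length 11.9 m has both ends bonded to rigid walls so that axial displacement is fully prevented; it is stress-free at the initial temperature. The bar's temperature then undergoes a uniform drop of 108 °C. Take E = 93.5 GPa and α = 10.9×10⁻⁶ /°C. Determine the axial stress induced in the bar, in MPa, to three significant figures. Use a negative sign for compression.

110 MPa

Free thermal expansion αLΔT = 10.9e-6 · 11900 · -108 = -14.01 mm.
The walls impose strain ε = −(-14.01)/11900 = 1.1772e-03; σ = Eε = 93500 · 1.1772e-03 = 110.1 MPa.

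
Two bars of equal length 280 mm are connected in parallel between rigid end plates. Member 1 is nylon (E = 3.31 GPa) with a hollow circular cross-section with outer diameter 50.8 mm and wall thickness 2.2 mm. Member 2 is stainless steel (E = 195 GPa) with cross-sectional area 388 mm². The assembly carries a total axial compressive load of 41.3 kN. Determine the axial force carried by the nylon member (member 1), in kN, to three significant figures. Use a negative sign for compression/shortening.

A_1 = 335.9 mm².
Equal strain + equilibrium ⇒ each member carries load in proportion to AE: A₁E₁ = 1112000 N, A₂E₂ = 75660000 N, ΣAE = 76770000 N.
F₁ = P·A₁E₁/ΣAE = -41300·1112000/76770000 = -598.1 N.

-0.598 kN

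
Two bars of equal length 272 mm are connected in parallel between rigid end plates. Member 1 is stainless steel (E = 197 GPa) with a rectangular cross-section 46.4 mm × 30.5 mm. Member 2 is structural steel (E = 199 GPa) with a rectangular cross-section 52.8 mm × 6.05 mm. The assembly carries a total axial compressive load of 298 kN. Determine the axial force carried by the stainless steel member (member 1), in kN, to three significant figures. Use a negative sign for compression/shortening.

-243 kN

A_1 = 1415 mm².
A_2 = 319.4 mm².
Equal strain + equilibrium ⇒ each member carries load in proportion to AE: A₁E₁ = 278800000 N, A₂E₂ = 63570000 N, ΣAE = 342400000 N.
F₁ = P·A₁E₁/ΣAE = -298000·278800000/342400000 = -242700 N.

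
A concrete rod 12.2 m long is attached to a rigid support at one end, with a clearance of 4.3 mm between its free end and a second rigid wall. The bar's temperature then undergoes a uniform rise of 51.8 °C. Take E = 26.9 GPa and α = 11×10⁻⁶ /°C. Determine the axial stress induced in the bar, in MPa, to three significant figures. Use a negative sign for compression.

-5.85 MPa

Free thermal expansion αLΔT = 11e-6 · 12200 · 51.8 = 6.952 mm.
The walls engage after the gap closes; constrained expansion = 6.952 − 4.3 = 2.652 mm.
The walls impose strain ε = −(2.652)/12200 = -2.1734e-04; σ = Eε = 26900 · -2.1734e-04 = -5.846 MPa.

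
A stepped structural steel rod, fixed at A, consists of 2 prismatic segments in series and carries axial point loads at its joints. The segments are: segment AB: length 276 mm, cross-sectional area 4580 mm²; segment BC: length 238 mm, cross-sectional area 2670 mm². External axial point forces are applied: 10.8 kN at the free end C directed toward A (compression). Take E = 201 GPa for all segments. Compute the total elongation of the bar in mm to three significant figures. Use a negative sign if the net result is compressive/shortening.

Internal axial forces (sectioning from the free end, tension +): N_BC = -10.8 kN, N_AB = -10.8 kN.
δ_AB = -10800·276/(4580·201000) = -0.003238 mm
δ_BC = -10800·238/(2670·201000) = -0.00479 mm
δ = Σδ_i = -0.008027 mm.

-0.00803 mm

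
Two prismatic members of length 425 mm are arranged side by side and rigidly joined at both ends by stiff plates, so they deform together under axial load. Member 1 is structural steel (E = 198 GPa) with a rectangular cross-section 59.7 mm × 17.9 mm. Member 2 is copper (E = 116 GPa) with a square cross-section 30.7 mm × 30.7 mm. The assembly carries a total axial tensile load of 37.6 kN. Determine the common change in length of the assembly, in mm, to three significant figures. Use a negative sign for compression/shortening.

A_1 = 1069 mm².
A_2 = 942.5 mm².
Equal strain + equilibrium ⇒ each member carries load in proportion to AE: A₁E₁ = 211600000 N, A₂E₂ = 109300000 N, ΣAE = 320900000 N.
δ = PL/ΣAE = 37600·425/320900000 = 0.04979 mm.

0.0498 mm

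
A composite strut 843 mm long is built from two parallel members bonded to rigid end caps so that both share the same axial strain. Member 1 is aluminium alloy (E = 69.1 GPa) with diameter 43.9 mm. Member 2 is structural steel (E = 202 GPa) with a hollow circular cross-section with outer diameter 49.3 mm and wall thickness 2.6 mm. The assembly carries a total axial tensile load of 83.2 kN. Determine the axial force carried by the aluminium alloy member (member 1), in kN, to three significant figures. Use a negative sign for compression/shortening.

A_1 = 1514 mm².
A_2 = 381.5 mm².
Equal strain + equilibrium ⇒ each member carries load in proportion to AE: A₁E₁ = 104600000 N, A₂E₂ = 77050000 N, ΣAE = 181600000 N.
F₁ = P·A₁E₁/ΣAE = 83200·104600000/181600000 = 47910 N.

47.9 kN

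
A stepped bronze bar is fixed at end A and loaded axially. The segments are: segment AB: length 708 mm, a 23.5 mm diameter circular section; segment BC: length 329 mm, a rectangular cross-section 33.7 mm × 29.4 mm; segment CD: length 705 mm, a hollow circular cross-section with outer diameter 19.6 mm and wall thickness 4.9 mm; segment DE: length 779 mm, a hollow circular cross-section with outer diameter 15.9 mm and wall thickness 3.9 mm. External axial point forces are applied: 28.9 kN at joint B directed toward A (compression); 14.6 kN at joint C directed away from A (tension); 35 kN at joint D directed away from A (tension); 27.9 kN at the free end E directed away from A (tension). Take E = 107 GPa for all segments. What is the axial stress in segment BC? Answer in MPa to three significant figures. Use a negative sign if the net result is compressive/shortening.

78.2 MPa

Internal axial forces (sectioning from the free end, tension +): N_DE = 27.9 kN, N_CD = 62.9 kN, N_BC = 77.5 kN, N_AB = 48.6 kN.
A_BC = 990.8 mm².
σ_BC = N_BC/A_BC = 77500/990.8 = 78.22 MPa.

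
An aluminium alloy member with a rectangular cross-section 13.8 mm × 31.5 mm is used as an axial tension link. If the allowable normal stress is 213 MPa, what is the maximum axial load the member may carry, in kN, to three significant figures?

92.6 kN

A = 434.7 mm².
P_max = σ_allow · A = 213 · 434.7 = 92590 N = 92.59 kN.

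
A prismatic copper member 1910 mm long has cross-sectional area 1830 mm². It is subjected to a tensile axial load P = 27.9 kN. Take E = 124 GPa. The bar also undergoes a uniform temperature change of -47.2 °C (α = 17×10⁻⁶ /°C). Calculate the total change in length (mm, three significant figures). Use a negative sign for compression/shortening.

δ_mech = NL/(AE) = 27900·1910/(1830·124000) = 0.2348 mm.
δ_thermal = αLΔT = 17e-6·1910·-47.2 = -1.533 mm.
δ = δ_mech + δ_thermal = -1.298 mm.

-1.30 mm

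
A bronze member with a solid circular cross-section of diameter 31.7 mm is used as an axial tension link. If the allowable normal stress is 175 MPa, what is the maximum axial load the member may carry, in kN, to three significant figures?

138 kN

A = 789.2 mm².
P_max = σ_allow · A = 175 · 789.2 = 138100 N = 138.1 kN.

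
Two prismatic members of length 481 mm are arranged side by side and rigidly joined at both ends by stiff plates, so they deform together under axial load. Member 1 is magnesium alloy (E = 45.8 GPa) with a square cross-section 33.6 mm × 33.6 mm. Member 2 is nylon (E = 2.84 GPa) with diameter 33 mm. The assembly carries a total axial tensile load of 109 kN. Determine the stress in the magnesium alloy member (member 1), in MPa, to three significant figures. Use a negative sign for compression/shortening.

A_1 = 1129 mm².
A_2 = 855.3 mm².
Equal strain + equilibrium ⇒ each member carries load in proportion to AE: A₁E₁ = 51710000 N, A₂E₂ = 2429000 N, ΣAE = 54140000 N.
σ₁ = P·E₁/ΣAE = 109000·45800/54140000 = 92.22 MPa.

92.2 MPa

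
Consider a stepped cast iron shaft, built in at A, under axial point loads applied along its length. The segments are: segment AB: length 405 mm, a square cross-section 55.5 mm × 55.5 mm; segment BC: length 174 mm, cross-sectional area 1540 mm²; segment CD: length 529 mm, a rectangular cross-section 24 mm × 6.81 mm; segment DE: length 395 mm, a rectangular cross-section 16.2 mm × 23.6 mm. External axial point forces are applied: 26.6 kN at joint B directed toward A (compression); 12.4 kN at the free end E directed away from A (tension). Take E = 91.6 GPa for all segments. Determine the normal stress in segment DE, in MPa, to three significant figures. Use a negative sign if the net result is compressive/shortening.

Internal axial forces (sectioning from the free end, tension +): N_DE = 12.4 kN, N_CD = 12.4 kN, N_BC = 12.4 kN, N_AB = -14.2 kN.
A_DE = 382.3 mm².
σ_DE = N_DE/A_DE = 12400/382.3 = 32.43 MPa.

32.4 MPa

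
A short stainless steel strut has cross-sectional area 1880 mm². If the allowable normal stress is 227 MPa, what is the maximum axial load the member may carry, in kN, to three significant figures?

P_max = σ_allow · A = 227 · 1880 = 426800 N = 426.8 kN.

427 kN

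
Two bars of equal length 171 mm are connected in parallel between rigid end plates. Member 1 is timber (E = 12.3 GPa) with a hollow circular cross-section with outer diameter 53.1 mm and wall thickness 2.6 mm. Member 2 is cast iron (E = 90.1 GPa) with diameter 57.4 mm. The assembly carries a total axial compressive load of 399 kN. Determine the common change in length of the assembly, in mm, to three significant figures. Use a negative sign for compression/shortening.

-0.286 mm

A_1 = 412.5 mm².
A_2 = 2588 mm².
Equal strain + equilibrium ⇒ each member carries load in proportion to AE: A₁E₁ = 5074000 N, A₂E₂ = 233200000 N, ΣAE = 238200000 N.
δ = PL/ΣAE = -399000·171/238200000 = -0.2864 mm.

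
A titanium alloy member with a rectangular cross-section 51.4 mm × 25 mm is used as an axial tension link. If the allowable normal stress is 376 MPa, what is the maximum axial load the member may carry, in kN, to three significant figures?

483 kN

A = 1285 mm².
P_max = σ_allow · A = 376 · 1285 = 483200 N = 483.2 kN.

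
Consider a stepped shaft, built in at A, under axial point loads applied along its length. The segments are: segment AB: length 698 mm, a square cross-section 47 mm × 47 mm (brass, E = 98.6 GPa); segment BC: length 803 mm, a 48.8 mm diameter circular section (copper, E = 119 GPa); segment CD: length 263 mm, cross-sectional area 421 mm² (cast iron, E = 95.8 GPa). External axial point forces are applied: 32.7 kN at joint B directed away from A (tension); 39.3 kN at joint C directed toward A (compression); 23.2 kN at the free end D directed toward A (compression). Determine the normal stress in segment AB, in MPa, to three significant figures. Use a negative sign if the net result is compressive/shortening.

-13.5 MPa

Internal axial forces (sectioning from the free end, tension +): N_CD = -23.2 kN, N_BC = -62.5 kN, N_AB = -29.8 kN.
A_AB = 2209 mm².
σ_AB = N_AB/A_AB = -29800/2209 = -13.49 MPa.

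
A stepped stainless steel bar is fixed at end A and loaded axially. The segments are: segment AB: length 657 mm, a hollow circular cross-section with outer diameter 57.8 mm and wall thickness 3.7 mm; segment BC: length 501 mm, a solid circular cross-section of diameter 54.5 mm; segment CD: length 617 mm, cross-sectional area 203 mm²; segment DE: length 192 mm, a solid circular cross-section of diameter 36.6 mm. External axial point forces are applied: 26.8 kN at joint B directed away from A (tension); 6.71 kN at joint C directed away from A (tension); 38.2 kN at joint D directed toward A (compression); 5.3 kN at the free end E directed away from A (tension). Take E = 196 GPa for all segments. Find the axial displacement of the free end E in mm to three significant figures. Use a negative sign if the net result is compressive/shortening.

Internal axial forces (sectioning from the free end, tension +): N_DE = 5.3 kN, N_CD = -32.9 kN, N_BC = -26.19 kN, N_AB = 0.61 kN.
A_AB = 628.9 mm².
A_BC = 2333 mm².
A_DE = 1052 mm².
δ_AB = 610·657/(628.9·196000) = 0.003252 mm
δ_BC = -26190·501/(2333·196000) = -0.0287 mm
δ_CD = -32900·617/(203·196000) = -0.5102 mm
δ_DE = 5300·192/(1052·196000) = 0.004935 mm
δ = Σδ_i = -0.5307 mm.

-0.531 mm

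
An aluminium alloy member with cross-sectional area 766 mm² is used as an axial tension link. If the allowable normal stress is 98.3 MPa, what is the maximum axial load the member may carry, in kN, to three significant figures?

75.3 kN

P_max = σ_allow · A = 98.3 · 766 = 75300 N = 75.3 kN.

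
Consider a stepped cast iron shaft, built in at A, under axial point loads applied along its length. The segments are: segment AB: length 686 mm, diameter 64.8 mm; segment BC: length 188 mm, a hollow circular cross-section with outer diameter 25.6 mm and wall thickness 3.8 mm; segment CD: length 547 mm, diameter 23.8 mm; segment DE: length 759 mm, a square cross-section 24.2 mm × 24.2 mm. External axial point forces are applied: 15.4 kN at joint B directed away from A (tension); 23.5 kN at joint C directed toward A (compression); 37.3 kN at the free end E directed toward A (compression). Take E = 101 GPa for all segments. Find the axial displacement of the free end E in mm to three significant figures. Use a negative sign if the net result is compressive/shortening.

-1.46 mm

Internal axial forces (sectioning from the free end, tension +): N_DE = -37.3 kN, N_CD = -37.3 kN, N_BC = -60.8 kN, N_AB = -45.4 kN.
A_AB = 3298 mm².
A_BC = 260.2 mm².
A_CD = 444.9 mm².
A_DE = 585.6 mm².
δ_AB = -45400·686/(3298·101000) = -0.0935 mm
δ_BC = -60800·188/(260.2·101000) = -0.4349 mm
δ_CD = -37300·547/(444.9·101000) = -0.4541 mm
δ_DE = -37300·759/(585.6·101000) = -0.4786 mm
δ = Σδ_i = -1.461 mm.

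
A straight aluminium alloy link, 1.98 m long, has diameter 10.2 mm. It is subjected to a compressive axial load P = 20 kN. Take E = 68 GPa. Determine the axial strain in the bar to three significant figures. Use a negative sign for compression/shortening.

-0.00360

A = 81.71 mm².
σ = N/A = -244.8 MPa; ε = σ/E = -244.8/68000 = -3.599e-03.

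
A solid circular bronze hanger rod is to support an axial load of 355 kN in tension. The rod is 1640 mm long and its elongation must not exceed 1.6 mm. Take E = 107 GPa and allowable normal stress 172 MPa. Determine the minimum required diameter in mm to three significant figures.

Required area A ≥ P/σ_allow = 355000/172 = 2064 mm².
For a solid circular section, d ≥ √(4A/π) = 51.26 mm.
Elongation limit: A ≥ PL/(Eδ_allow) = 355000·1640/(107000·1.6) = 3401 mm² ⇒ d ≥ 65.8 mm.
The elongation limit governs.

65.8 mm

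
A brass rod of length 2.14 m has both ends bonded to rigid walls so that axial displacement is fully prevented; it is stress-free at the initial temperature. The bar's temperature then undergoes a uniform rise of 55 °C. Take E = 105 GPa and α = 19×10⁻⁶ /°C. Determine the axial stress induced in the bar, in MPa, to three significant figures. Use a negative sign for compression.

-110 MPa

Free thermal expansion αLΔT = 19e-6 · 2140 · 55 = 2.236 mm.
The walls impose strain ε = −(2.236)/2140 = -1.0450e-03; σ = Eε = 105000 · -1.0450e-03 = -109.7 MPa.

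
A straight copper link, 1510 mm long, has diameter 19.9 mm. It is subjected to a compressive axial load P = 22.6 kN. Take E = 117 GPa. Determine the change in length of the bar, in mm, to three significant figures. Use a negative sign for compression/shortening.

-0.938 mm

A = 311 mm².
δ_mech = NL/(AE) = -22600·1510/(311·117000) = -0.9378 mm.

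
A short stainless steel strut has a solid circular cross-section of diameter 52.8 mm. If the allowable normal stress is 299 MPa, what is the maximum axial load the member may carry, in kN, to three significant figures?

655 kN

A = 2190 mm².
P_max = σ_allow · A = 299 · 2190 = 654700 N = 654.7 kN.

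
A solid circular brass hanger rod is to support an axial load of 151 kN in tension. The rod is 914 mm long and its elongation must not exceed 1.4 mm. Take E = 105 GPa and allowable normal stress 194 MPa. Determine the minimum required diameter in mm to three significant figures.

34.6 mm

Required area A ≥ P/σ_allow = 151000/194 = 778.4 mm².
For a solid circular section, d ≥ √(4A/π) = 31.48 mm.
Elongation limit: A ≥ PL/(Eδ_allow) = 151000·914/(105000·1.4) = 938.9 mm² ⇒ d ≥ 34.57 mm.
The elongation limit governs.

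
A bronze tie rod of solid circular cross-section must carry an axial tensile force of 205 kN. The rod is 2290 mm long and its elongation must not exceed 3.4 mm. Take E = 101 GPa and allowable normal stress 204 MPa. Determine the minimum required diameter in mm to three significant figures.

Required area A ≥ P/σ_allow = 205000/204 = 1005 mm².
For a solid circular section, d ≥ √(4A/π) = 35.77 mm.
Elongation limit: A ≥ PL/(Eδ_allow) = 205000·2290/(101000·3.4) = 1367 mm² ⇒ d ≥ 41.72 mm.
The elongation limit governs.

41.7 mm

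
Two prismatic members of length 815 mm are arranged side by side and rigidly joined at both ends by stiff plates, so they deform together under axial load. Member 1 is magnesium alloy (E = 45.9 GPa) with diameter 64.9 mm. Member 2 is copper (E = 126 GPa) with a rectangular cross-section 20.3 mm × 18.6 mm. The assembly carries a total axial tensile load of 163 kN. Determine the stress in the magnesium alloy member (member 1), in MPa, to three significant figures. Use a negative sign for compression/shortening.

37.5 MPa

A_1 = 3308 mm².
A_2 = 377.6 mm².
Equal strain + equilibrium ⇒ each member carries load in proportion to AE: A₁E₁ = 151800000 N, A₂E₂ = 47580000 N, ΣAE = 199400000 N.
σ₁ = P·E₁/ΣAE = 163000·45900/199400000 = 37.52 MPa.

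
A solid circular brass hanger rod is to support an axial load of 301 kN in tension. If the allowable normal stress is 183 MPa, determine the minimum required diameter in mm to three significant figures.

45.8 mm

Required area A ≥ P/σ_allow = 301000/183 = 1645 mm².
For a solid circular section, d ≥ √(4A/π) = 45.76 mm.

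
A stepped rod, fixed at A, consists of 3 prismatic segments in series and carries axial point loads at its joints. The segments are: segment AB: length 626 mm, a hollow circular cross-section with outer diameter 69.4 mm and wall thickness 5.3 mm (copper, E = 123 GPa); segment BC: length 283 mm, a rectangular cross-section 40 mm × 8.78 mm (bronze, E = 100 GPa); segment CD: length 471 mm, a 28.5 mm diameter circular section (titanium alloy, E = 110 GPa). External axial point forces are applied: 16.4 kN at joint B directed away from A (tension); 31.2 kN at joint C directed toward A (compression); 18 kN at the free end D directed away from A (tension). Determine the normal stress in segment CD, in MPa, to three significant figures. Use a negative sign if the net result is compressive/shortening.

28.2 MPa

Internal axial forces (sectioning from the free end, tension +): N_CD = 18 kN, N_BC = -13.2 kN, N_AB = 3.2 kN.
A_CD = 637.9 mm².
σ_CD = N_CD/A_CD = 18000/637.9 = 28.22 MPa.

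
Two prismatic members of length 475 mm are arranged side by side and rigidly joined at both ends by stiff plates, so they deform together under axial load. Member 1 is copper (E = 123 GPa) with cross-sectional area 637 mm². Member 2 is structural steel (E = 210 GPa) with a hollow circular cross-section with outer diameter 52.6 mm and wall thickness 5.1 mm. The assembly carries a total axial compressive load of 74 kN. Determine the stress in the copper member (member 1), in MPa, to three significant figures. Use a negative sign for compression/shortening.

A_2 = 761.1 mm².
Equal strain + equilibrium ⇒ each member carries load in proportion to AE: A₁E₁ = 78350000 N, A₂E₂ = 159800000 N, ΣAE = 238200000 N.
σ₁ = P·E₁/ΣAE = -74000·123000/238200000 = -38.22 MPa.

-38.2 MPa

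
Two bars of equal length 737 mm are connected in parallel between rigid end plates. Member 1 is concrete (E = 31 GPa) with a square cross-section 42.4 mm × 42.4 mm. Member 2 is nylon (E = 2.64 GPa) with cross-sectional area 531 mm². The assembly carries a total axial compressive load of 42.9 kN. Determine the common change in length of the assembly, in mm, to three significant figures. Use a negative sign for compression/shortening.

-0.553 mm

A_1 = 1798 mm².
Equal strain + equilibrium ⇒ each member carries load in proportion to AE: A₁E₁ = 55730000 N, A₂E₂ = 1402000 N, ΣAE = 57130000 N.
δ = PL/ΣAE = -42900·737/57130000 = -0.5534 mm.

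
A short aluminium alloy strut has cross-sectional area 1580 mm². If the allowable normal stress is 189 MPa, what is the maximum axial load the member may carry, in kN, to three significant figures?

299 kN

P_max = σ_allow · A = 189 · 1580 = 298600 N = 298.6 kN.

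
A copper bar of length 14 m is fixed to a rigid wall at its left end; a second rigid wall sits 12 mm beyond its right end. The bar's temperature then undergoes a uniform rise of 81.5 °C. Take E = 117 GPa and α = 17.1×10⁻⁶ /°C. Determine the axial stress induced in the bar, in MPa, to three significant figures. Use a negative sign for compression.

-62.8 MPa

Free thermal expansion αLΔT = 17.1e-6 · 14000 · 81.5 = 19.51 mm.
The walls engage after the gap closes; constrained expansion = 19.51 − 12 = 7.511 mm.
The walls impose strain ε = −(7.511)/14000 = -5.3651e-04; σ = Eε = 117000 · -5.3651e-04 = -62.77 MPa.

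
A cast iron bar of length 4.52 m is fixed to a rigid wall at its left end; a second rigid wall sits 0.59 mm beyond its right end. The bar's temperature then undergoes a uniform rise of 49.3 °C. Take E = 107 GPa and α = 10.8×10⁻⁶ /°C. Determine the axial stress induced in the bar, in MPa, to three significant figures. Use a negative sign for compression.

Free thermal expansion αLΔT = 10.8e-6 · 4520 · 49.3 = 2.407 mm.
The walls engage after the gap closes; constrained expansion = 2.407 − 0.59 = 1.817 mm.
The walls impose strain ε = −(1.817)/4520 = -4.0191e-04; σ = Eε = 107000 · -4.0191e-04 = -43 MPa.

-43.0 MPa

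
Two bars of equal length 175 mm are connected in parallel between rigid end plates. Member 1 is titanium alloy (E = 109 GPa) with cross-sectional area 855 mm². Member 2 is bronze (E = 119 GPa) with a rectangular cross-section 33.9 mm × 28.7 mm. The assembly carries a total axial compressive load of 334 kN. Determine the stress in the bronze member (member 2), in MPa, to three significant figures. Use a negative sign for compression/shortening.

A_2 = 972.9 mm².
Equal strain + equilibrium ⇒ each member carries load in proportion to AE: A₁E₁ = 93200000 N, A₂E₂ = 115800000 N, ΣAE = 209000000 N.
σ₂ = P·E₂/ΣAE = -334000·119000/209000000 = -190.2 MPa.

-190 MPa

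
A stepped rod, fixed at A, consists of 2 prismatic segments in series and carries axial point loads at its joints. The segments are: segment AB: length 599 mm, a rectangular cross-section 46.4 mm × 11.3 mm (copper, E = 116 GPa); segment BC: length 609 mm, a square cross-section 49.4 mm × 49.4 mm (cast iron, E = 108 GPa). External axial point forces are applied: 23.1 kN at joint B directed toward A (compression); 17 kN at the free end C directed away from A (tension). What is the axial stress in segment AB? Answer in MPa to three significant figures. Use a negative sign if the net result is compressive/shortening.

-11.6 MPa

Internal axial forces (sectioning from the free end, tension +): N_BC = 17 kN, N_AB = -6.1 kN.
A_AB = 524.3 mm².
σ_AB = N_AB/A_AB = -6100/524.3 = -11.63 MPa.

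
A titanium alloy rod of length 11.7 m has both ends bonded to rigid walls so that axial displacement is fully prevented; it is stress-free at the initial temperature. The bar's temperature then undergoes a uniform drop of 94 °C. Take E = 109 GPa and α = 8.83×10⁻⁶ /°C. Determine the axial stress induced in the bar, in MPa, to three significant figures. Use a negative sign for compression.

90.5 MPa

Free thermal expansion αLΔT = 8.83e-6 · 11700 · -94 = -9.711 mm.
The walls impose strain ε = −(-9.711)/11700 = 8.3002e-04; σ = Eε = 109000 · 8.3002e-04 = 90.47 MPa.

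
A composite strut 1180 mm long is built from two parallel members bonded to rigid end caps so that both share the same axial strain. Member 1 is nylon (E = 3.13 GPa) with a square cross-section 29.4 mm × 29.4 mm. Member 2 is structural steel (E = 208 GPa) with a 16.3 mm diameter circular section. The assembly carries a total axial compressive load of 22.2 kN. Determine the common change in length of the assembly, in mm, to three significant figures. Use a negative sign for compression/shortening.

A_1 = 864.4 mm².
A_2 = 208.7 mm².
Equal strain + equilibrium ⇒ each member carries load in proportion to AE: A₁E₁ = 2705000 N, A₂E₂ = 43400000 N, ΣAE = 46110000 N.
δ = PL/ΣAE = -22200·1180/46110000 = -0.5681 mm.

-0.568 mm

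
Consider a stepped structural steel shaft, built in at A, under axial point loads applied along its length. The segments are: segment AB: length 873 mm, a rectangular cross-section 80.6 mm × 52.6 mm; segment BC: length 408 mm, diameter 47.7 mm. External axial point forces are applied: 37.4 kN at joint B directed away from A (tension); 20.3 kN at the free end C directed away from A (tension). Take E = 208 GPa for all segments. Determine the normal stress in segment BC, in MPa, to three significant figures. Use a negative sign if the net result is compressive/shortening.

11.4 MPa

Internal axial forces (sectioning from the free end, tension +): N_BC = 20.3 kN, N_AB = 57.7 kN.
A_BC = 1787 mm².
σ_BC = N_BC/A_BC = 20300/1787 = 11.36 MPa.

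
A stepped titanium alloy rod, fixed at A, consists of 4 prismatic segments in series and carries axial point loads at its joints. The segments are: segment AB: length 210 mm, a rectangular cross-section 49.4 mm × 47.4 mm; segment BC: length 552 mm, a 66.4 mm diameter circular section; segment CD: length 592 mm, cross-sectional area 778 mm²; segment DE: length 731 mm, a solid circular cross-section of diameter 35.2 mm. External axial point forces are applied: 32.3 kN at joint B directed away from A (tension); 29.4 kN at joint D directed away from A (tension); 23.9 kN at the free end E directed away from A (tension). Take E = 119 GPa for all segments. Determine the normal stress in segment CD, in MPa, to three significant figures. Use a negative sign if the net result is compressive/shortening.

Internal axial forces (sectioning from the free end, tension +): N_DE = 23.9 kN, N_CD = 53.3 kN, N_BC = 53.3 kN, N_AB = 85.6 kN.
σ_CD = N_CD/A_CD = 53300/778 = 68.51 MPa.

68.5 MPa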